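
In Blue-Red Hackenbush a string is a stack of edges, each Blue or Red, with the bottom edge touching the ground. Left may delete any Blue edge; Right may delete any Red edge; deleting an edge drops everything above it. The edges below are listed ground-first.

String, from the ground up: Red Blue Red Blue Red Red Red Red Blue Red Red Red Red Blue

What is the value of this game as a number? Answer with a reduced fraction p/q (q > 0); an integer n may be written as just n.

-6077/8192

1 of 14 · R · max L −∞ · min R 0 => -1
2 of 14 · RB · max L -1 · min R 0 => -1/2
3 of 14 · RBR · max L -1 · min R -1/2 => -3/4
4 of 14 · RBRB · max L -3/4 · min R -1/2 => -5/8
5 of 14 · RBRBR · max L -3/4 · min R -5/8 => -11/16
6 of 14 · RBRBRR · max L -3/4 · min R -11/16 => -23/32
7 of 14 · RBRBRRR · max L -3/4 · min R -23/32 => -47/64
8 of 14 · RBRBRRRR · max L -3/4 · min R -47/64 => -95/128
9 of 14 · RBRBRRRRB · max L -95/128 · min R -47/64 => -189/256
10 of 14 · RBRBRRRRBR · max L -95/128 · min R -189/256 => -379/512
11 of 14 · RBRBRRRRBRR · max L -95/128 · min R -379/512 => -759/1024
12 of 14 · RBRBRRRRBRRR · max L -95/128 · min R -759/1024 => -1519/2048
13 of 14 · RBRBRRRRBRRRR · max L -95/128 · min R -1519/2048 => -3039/4096
14 of 14 · RBRBRRRRBRRRRB · max L -3039/4096 · min R -1519/2048 => -6077/8192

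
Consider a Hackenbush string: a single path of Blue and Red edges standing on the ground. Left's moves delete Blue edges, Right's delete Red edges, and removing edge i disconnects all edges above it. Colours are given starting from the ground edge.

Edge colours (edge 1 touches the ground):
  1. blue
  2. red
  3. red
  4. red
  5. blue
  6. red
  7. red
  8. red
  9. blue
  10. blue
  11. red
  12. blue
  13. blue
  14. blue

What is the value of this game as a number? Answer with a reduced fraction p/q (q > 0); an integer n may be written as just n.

Prefix values for blue red red red blue red red red blue blue red blue blue blue via {L|R} + simplicity:
1 of 14 · b · max L 0 · min R +∞ = 1
2 of 14 · br · max L 0 · min R 1 = 1/2
3 of 14 · brr · max L 0 · min R 1/2 = 1/4
4 of 14 · brrr · max L 0 · min R 1/4 = 1/8
5 of 14 · brrrb · max L 1/8 · min R 1/4 = 3/16
6 of 14 · brrrbr · max L 1/8 · min R 3/16 = 5/32
7 of 14 · brrrbrr · max L 1/8 · min R 5/32 = 9/64
8 of 14 · brrrbrrr · max L 1/8 · min R 9/64 = 17/128
9 of 14 · brrrbrrrb · max L 17/128 · min R 9/64 = 35/256
10 of 14 · brrrbrrrbb · max L 35/256 · min R 9/64 = 71/512
11 of 14 · brrrbrrrbbr · max L 35/256 · min R 71/512 = 141/1024
12 of 14 · brrrbrrrbbrb · max L 141/1024 · min R 71/512 = 283/2048
13 of 14 · brrrbrrrbbrbb · max L 283/2048 · min R 71/512 = 567/4096
14 of 14 · brrrbrrrbbrbbb · max L 567/4096 · min R 71/512 = 1135/8192

1135/8192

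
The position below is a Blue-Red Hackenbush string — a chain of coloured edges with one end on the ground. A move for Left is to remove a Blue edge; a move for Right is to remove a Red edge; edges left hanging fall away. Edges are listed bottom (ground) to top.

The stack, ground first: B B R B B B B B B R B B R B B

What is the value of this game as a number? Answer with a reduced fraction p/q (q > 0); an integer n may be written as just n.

16311/8192

Prefix values for B B R B B B B B B R B B R B B via {L|R} + simplicity:
1 of 15 · B · max L 0 · min R +∞ — 1
2 of 15 · BB · max L 1 · min R +∞ — 2
3 of 15 · BBR · max L 1 · min R 2 — 3/2
4 of 15 · BBRB · max L 3/2 · min R 2 — 7/4
5 of 15 · BBRBB · max L 7/4 · min R 2 — 15/8
6 of 15 · BBRBBB · max L 15/8 · min R 2 — 31/16
7 of 15 · BBRBBBB · max L 31/16 · min R 2 — 63/32
8 of 15 · BBRBBBBB · max L 63/32 · min R 2 — 127/64
9 of 15 · BBRBBBBBB · max L 127/64 · min R 2 — 255/128
10 of 15 · BBRBBBBBBR · max L 127/64 · min R 255/128 — 509/256
11 of 15 · BBRBBBBBBRB · max L 509/256 · min R 255/128 — 1019/512
12 of 15 · BBRBBBBBBRBB · max L 1019/512 · min R 255/128 — 2039/1024
13 of 15 · BBRBBBBBBRBBR · max L 1019/512 · min R 2039/1024 — 4077/2048
14 of 15 · BBRBBBBBBRBBRB · max L 4077/2048 · min R 2039/1024 — 8155/4096
15 of 15 · BBRBBBBBBRBBRBB · max L 8155/4096 · min R 2039/1024 — 16311/8192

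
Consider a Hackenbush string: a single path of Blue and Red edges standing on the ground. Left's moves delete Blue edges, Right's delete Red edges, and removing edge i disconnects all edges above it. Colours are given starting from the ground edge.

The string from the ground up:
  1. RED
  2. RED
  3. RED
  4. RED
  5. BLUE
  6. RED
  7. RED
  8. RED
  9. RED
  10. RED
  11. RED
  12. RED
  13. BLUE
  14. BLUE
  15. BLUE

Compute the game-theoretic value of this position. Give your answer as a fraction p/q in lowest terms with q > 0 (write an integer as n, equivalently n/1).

Recurse on prefixes of the 15-edge string RED RED RED RED BLUE RED RED RED RED RED RED RED BLUE BLUE BLUE:
1 of 15 · R · max L −∞ · min R 0 gives -1
2 of 15 · RR · max L −∞ · min R -1 gives -2
3 of 15 · RRR · max L −∞ · min R -2 gives -3
4 of 15 · RRRR · max L −∞ · min R -3 gives -4
5 of 15 · RRRRB · max L -4 · min R -3 gives -7/2
6 of 15 · RRRRBR · max L -4 · min R -7/2 gives -15/4
7 of 15 · RRRRBRR · max L -4 · min R -15/4 gives -31/8
8 of 15 · RRRRBRRR · max L -4 · min R -31/8 gives -63/16
9 of 15 · RRRRBRRRR · max L -4 · min R -63/16 gives -127/32
10 of 15 · RRRRBRRRRR · max L -4 · min R -127/32 gives -255/64
11 of 15 · RRRRBRRRRRR · max L -4 · min R -255/64 gives -511/128
12 of 15 · RRRRBRRRRRRR · max L -4 · min R -511/128 gives -1023/256
13 of 15 · RRRRBRRRRRRRB · max L -1023/256 · min R -511/128 gives -2045/512
14 of 15 · RRRRBRRRRRRRBB · max L -2045/512 · min R -511/128 gives -4089/1024
15 of 15 · RRRRBRRRRRRRBBB · max L -4089/1024 · min R -511/128 gives -8177/2048

-8177/2048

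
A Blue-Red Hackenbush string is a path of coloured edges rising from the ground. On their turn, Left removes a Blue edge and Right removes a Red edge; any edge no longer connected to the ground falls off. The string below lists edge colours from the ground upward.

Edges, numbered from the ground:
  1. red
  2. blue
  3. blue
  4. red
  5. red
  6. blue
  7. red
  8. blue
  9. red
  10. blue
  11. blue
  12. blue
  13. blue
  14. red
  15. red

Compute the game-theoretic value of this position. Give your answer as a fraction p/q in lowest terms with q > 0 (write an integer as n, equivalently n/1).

Prefix values for red blue blue red red blue red blue red blue blue blue blue red red via {L|R} + simplicity:
r: Left { none }, Right { 0 } gives simplest -1
rb: Left { -1 }, Right { 0 } gives simplest -1/2
rbb: Left { -1, -1/2 }, Right { 0 } gives simplest -1/4
rbbr: Left { -1, -1/2 }, Right { -1/4, 0 } gives simplest -3/8
rbbrr: Left { -1, -1/2 }, Right { -3/8, -1/4, 0 } gives simplest -7/16
rbbrrb: Left { -1, -1/2, -7/16 }, Right { -3/8, -1/4, 0 } gives simplest -13/32
rbbrrbr: Left { -1, -1/2, -7/16 }, Right { -13/32, -3/8, -1/4, 0 } gives simplest -27/64
rbbrrbrb: Left { -1, -1/2, -7/16, -27/64 }, Right { -13/32, -3/8, -1/4, 0 } gives simplest -53/128
rbbrrbrbr: Left { -1, -1/2, -7/16, -27/64 }, Right { -53/128, -13/32, -3/8, -1/4, 0 } gives simplest -107/256
rbbrrbrbrb: Left { -1, -1/2, -7/16, -27/64, -107/256 }, Right { -53/128, -13/32, -3/8, -1/4, 0 } gives simplest -213/512
rbbrrbrbrbb: Left { -1, -1/2, -7/16, -27/64, -107/256, -213/512 }, Right { -53/128, -13/32, -3/8, -1/4, 0 } gives simplest -425/1024
rbbrrbrbrbbb: Left { -1, -1/2, -7/16, -27/64, -107/256, -213/512, -425/1024 }, Right { -53/128, -13/32, -3/8, -1/4, 0 } gives simplest -849/2048
rbbrrbrbrbbbb: Left { -1, -1/2, -7/16, -27/64, -107/256, -213/512, -425/1024, -849/2048 }, Right { -53/128, -13/32, -3/8, -1/4, 0 } gives simplest -1697/4096
rbbrrbrbrbbbbr: Left { -1, -1/2, -7/16, -27/64, -107/256, -213/512, -425/1024, -849/2048 }, Right { -1697/4096, -53/128, -13/32, -3/8, -1/4, 0 } gives simplest -3395/8192
rbbrrbrbrbbbbrr: Left { -1, -1/2, -7/16, -27/64, -107/256, -213/512, -425/1024, -849/2048 }, Right { -3395/8192, -1697/4096, -53/128, -13/32, -3/8, -1/4, 0 } gives simplest -6791/16384

-6791/16384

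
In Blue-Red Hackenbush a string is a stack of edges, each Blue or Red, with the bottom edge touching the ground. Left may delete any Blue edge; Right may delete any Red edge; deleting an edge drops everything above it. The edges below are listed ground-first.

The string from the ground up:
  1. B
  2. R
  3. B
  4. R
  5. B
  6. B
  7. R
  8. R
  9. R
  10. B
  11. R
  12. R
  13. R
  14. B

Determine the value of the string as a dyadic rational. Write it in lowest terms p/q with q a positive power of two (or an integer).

5667/8192

v_1 [B]  L=[0]  R=[—]  gives 1
v_2 [BR]  L=[0]  R=[1]  gives 1/2
v_3 [BRB]  L=[0; 1/2]  R=[1]  gives 3/4
v_4 [BRBR]  L=[0; 1/2]  R=[3/4; 1]  gives 5/8
v_5 [BRBRB]  L=[0; 1/2; 5/8]  R=[3/4; 1]  gives 11/16
v_6 [BRBRBB]  L=[0; 1/2; 5/8; 11/16]  R=[3/4; 1]  gives 23/32
v_7 [BRBRBBR]  L=[0; 1/2; 5/8; 11/16]  R=[23/32; 3/4; 1]  gives 45/64
v_8 [BRBRBBRR]  L=[0; 1/2; 5/8; 11/16]  R=[45/64; 23/32; 3/4; 1]  gives 89/128
v_9 [BRBRBBRRR]  L=[0; 1/2; 5/8; 11/16]  R=[89/128; 45/64; 23/32; 3/4; 1]  gives 177/256
v_10 [BRBRBBRRRB]  L=[0; 1/2; 5/8; 11/16; 177/256]  R=[89/128; 45/64; 23/32; 3/4; 1]  gives 355/512
v_11 [BRBRBBRRRBR]  L=[0; 1/2; 5/8; 11/16; 177/256]  R=[355/512; 89/128; 45/64; 23/32; 3/4; 1]  gives 709/1024
v_12 [BRBRBBRRRBRR]  L=[0; 1/2; 5/8; 11/16; 177/256]  R=[709/1024; 355/512; 89/128; 45/64; 23/32; 3/4; 1]  gives 1417/2048
v_13 [BRBRBBRRRBRRR]  L=[0; 1/2; 5/8; 11/16; 177/256]  R=[1417/2048; 709/1024; 355/512; 89/128; 45/64; 23/32; 3/4; 1]  gives 2833/4096
v_14 [BRBRBBRRRBRRRB]  L=[0; 1/2; 5/8; 11/16; 177/256; 2833/4096]  R=[1417/2048; 709/1024; 355/512; 89/128; 45/64; 23/32; 3/4; 1]  gives 5667/8192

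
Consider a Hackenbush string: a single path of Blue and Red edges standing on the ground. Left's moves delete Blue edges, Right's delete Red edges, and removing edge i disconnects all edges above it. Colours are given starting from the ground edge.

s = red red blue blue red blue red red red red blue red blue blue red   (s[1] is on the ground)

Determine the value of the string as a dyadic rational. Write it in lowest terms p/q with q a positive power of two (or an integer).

-11219/8192

Build v(s[:k]) for k = 1..15, string s = red red blue blue red blue red red red red blue red blue blue red.
v_1 [r]  L=[]  R=[0]  = -1
v_2 [rr]  L=[]  R=[-1,0]  = -2
v_3 [rrb]  L=[-2]  R=[-1,0]  = -3/2
v_4 [rrbb]  L=[-2,-3/2]  R=[-1,0]  = -5/4
v_5 [rrbbr]  L=[-2,-3/2]  R=[-5/4,-1,0]  = -11/8
v_6 [rrbbrb]  L=[-2,-3/2,-11/8]  R=[-5/4,-1,0]  = -21/16
v_7 [rrbbrbr]  L=[-2,-3/2,-11/8]  R=[-21/16,-5/4,-1,0]  = -43/32
v_8 [rrbbrbrr]  L=[-2,-3/2,-11/8]  R=[-43/32,-21/16,-5/4,-1,0]  = -87/64
v_9 [rrbbrbrrr]  L=[-2,-3/2,-11/8]  R=[-87/64,-43/32,-21/16,-5/4,-1,0]  = -175/128
v_10 [rrbbrbrrrr]  L=[-2,-3/2,-11/8]  R=[-175/128,-87/64,-43/32,-21/16,-5/4,-1,0]  = -351/256
v_11 [rrbbrbrrrrb]  L=[-2,-3/2,-11/8,-351/256]  R=[-175/128,-87/64,-43/32,-21/16,-5/4,-1,0]  = -701/512
v_12 [rrbbrbrrrrbr]  L=[-2,-3/2,-11/8,-351/256]  R=[-701/512,-175/128,-87/64,-43/32,-21/16,-5/4,-1,0]  = -1403/1024
v_13 [rrbbrbrrrrbrb]  L=[-2,-3/2,-11/8,-351/256,-1403/1024]  R=[-701/512,-175/128,-87/64,-43/32,-21/16,-5/4,-1,0]  = -2805/2048
v_14 [rrbbrbrrrrbrbb]  L=[-2,-3/2,-11/8,-351/256,-1403/1024,-2805/2048]  R=[-701/512,-175/128,-87/64,-43/32,-21/16,-5/4,-1,0]  = -5609/4096
v_15 [rrbbrbrrrrbrbbr]  L=[-2,-3/2,-11/8,-351/256,-1403/1024,-2805/2048]  R=[-5609/4096,-701/512,-175/128,-87/64,-43/32,-21/16,-5/4,-1,0]  = -11219/8192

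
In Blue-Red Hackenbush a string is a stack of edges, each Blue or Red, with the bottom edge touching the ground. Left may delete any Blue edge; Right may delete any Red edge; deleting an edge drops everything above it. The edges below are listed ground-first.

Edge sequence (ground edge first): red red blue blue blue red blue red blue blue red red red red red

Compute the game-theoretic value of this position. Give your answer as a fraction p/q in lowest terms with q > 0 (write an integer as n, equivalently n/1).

Build g(s[:k]) for k = 1..15, string s = red red blue blue blue red blue red blue blue red red red red red.
1 of 15 · r · max L −∞ · min R 0 => -1
2 of 15 · rr · max L −∞ · min R -1 => -2
3 of 15 · rrb · max L -2 · min R -1 => -3/2
4 of 15 · rrbb · max L -3/2 · min R -1 => -5/4
5 of 15 · rrbbb · max L -5/4 · min R -1 => -9/8
6 of 15 · rrbbbr · max L -5/4 · min R -9/8 => -19/16
7 of 15 · rrbbbrb · max L -19/16 · min R -9/8 => -37/32
8 of 15 · rrbbbrbr · max L -19/16 · min R -37/32 => -75/64
9 of 15 · rrbbbrbrb · max L -75/64 · min R -37/32 => -149/128
10 of 15 · rrbbbrbrbb · max L -149/128 · min R -37/32 => -297/256
11 of 15 · rrbbbrbrbbr · max L -149/128 · min R -297/256 => -595/512
12 of 15 · rrbbbrbrbbrr · max L -149/128 · min R -595/512 => -1191/1024
13 of 15 · rrbbbrbrbbrrr · max L -149/128 · min R -1191/1024 => -2383/2048
14 of 15 · rrbbbrbrbbrrrr · max L -149/128 · min R -2383/2048 => -4767/4096
15 of 15 · rrbbbrbrbbrrrrr · max L -149/128 · min R -4767/4096 => -9535/8192

-9535/8192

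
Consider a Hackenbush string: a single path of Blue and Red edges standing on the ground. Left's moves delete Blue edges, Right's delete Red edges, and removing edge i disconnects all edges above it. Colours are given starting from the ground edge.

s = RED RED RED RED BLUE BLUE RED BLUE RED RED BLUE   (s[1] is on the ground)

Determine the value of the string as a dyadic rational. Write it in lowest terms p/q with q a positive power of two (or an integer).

-429/128

g(R) = { (no moves) | 0 } ⇒ -1
g(RR) = { (no moves) | -1; 0 } ⇒ -2
g(RRR) = { (no moves) | -2; -1; 0 } ⇒ -3
g(RRRR) = { (no moves) | -3; -2; -1; 0 } ⇒ -4
g(RRRRB) = { -4 | -3; -2; -1; 0 } ⇒ -7/2
g(RRRRBB) = { -4; -7/2 | -3; -2; -1; 0 } ⇒ -13/4
g(RRRRBBR) = { -4; -7/2 | -13/4; -3; -2; -1; 0 } ⇒ -27/8
g(RRRRBBRB) = { -4; -7/2; -27/8 | -13/4; -3; -2; -1; 0 } ⇒ -53/16
g(RRRRBBRBR) = { -4; -7/2; -27/8 | -53/16; -13/4; -3; -2; -1; 0 } ⇒ -107/32
g(RRRRBBRBRR) = { -4; -7/2; -27/8 | -107/32; -53/16; -13/4; -3; -2; -1; 0 } ⇒ -215/64
g(RRRRBBRBRRB) = { -4; -7/2; -27/8; -215/64 | -107/32; -53/16; -13/4; -3; -2; -1; 0 } ⇒ -429/128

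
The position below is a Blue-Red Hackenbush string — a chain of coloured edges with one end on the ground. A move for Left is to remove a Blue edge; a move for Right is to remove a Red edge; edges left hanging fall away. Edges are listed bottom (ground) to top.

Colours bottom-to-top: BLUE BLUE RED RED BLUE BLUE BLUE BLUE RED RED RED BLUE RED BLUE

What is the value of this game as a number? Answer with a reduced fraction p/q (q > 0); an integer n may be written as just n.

6027/4096

Recurse on prefixes of the 14-edge string BLUE BLUE RED RED BLUE BLUE BLUE BLUE RED RED RED BLUE RED BLUE:
edge 1 of 14 (BLUE): { 0 | none } so 1
edge 2 of 14 (BLUE): { 0 1 | none } so 2
edge 3 of 14 (RED): { 0 1 | 2 } so 3/2
edge 4 of 14 (RED): { 0 1 | 3/2 2 } so 5/4
edge 5 of 14 (BLUE): { 0 1 5/4 | 3/2 2 } so 11/8
edge 6 of 14 (BLUE): { 0 1 5/4 11/8 | 3/2 2 } so 23/16
edge 7 of 14 (BLUE): { 0 1 5/4 11/8 23/16 | 3/2 2 } so 47/32
edge 8 of 14 (BLUE): { 0 1 5/4 11/8 23/16 47/32 | 3/2 2 } so 95/64
edge 9 of 14 (RED): { 0 1 5/4 11/8 23/16 47/32 | 95/64 3/2 2 } so 189/128
edge 10 of 14 (RED): { 0 1 5/4 11/8 23/16 47/32 | 189/128 95/64 3/2 2 } so 377/256
edge 11 of 14 (RED): { 0 1 5/4 11/8 23/16 47/32 | 377/256 189/128 95/64 3/2 2 } so 753/512
edge 12 of 14 (BLUE): { 0 1 5/4 11/8 23/16 47/32 753/512 | 377/256 189/128 95/64 3/2 2 } so 1507/1024
edge 13 of 14 (RED): { 0 1 5/4 11/8 23/16 47/32 753/512 | 1507/1024 377/256 189/128 95/64 3/2 2 } so 3013/2048
edge 14 of 14 (BLUE): { 0 1 5/4 11/8 23/16 47/32 753/512 3013/2048 | 1507/1024 377/256 189/128 95/64 3/2 2 } so 6027/4096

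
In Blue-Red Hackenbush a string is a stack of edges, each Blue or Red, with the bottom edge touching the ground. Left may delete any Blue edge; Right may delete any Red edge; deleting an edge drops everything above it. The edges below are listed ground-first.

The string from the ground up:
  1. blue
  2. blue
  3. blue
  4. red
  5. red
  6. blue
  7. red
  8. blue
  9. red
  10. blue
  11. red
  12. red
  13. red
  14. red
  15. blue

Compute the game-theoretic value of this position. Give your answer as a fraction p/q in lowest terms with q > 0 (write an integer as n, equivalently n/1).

step 1: add blue to get b; options L={ 0 } R={  } ⇒ 1
step 2: add blue to get bb; options L={ 0, 1 } R={  } ⇒ 2
step 3: add blue to get bbb; options L={ 0, 1, 2 } R={  } ⇒ 3
step 4: add red to get bbbr; options L={ 0, 1, 2 } R={ 3 } ⇒ 5/2
step 5: add red to get bbbrr; options L={ 0, 1, 2 } R={ 5/2, 3 } ⇒ 9/4
step 6: add blue to get bbbrrb; options L={ 0, 1, 2, 9/4 } R={ 5/2, 3 } ⇒ 19/8
step 7: add red to get bbbrrbr; options L={ 0, 1, 2, 9/4 } R={ 19/8, 5/2, 3 } ⇒ 37/16
step 8: add blue to get bbbrrbrb; options L={ 0, 1, 2, 9/4, 37/16 } R={ 19/8, 5/2, 3 } ⇒ 75/32
step 9: add red to get bbbrrbrbr; options L={ 0, 1, 2, 9/4, 37/16 } R={ 75/32, 19/8, 5/2, 3 } ⇒ 149/64
step 10: add blue to get bbbrrbrbrb; options L={ 0, 1, 2, 9/4, 37/16, 149/64 } R={ 75/32, 19/8, 5/2, 3 } ⇒ 299/128
step 11: add red to get bbbrrbrbrbr; options L={ 0, 1, 2, 9/4, 37/16, 149/64 } R={ 299/128, 75/32, 19/8, 5/2, 3 } ⇒ 597/256
step 12: add red to get bbbrrbrbrbrr; options L={ 0, 1, 2, 9/4, 37/16, 149/64 } R={ 597/256, 299/128, 75/32, 19/8, 5/2, 3 } ⇒ 1193/512
step 13: add red to get bbbrrbrbrbrrr; options L={ 0, 1, 2, 9/4, 37/16, 149/64 } R={ 1193/512, 597/256, 299/128, 75/32, 19/8, 5/2, 3 } ⇒ 2385/1024
step 14: add red to get bbbrrbrbrbrrrr; options L={ 0, 1, 2, 9/4, 37/16, 149/64 } R={ 2385/1024, 1193/512, 597/256, 299/128, 75/32, 19/8, 5/2, 3 } ⇒ 4769/2048
step 15: add blue to get bbbrrbrbrbrrrrb; options L={ 0, 1, 2, 9/4, 37/16, 149/64, 4769/2048 } R={ 2385/1024, 1193/512, 597/256, 299/128, 75/32, 19/8, 5/2, 3 } ⇒ 9539/4096

9539/4096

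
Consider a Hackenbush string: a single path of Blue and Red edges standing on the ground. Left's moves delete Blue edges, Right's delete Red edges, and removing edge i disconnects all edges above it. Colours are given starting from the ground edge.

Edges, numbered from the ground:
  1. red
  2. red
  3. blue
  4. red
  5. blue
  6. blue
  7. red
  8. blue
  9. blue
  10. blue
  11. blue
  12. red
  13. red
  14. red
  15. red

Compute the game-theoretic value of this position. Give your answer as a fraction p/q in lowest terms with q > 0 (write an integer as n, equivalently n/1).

Build v(s[:k]) for k = 1..15, string s = red red blue red blue blue red blue blue blue blue red red red red.
step 1: add red to get r; options L={  } R={ 0 } — -1
step 2: add red to get rr; options L={  } R={ -1; 0 } — -2
step 3: add blue to get rrb; options L={ -2 } R={ -1; 0 } — -3/2
step 4: add red to get rrbr; options L={ -2 } R={ -3/2; -1; 0 } — -7/4
step 5: add blue to get rrbrb; options L={ -2; -7/4 } R={ -3/2; -1; 0 } — -13/8
step 6: add blue to get rrbrbb; options L={ -2; -7/4; -13/8 } R={ -3/2; -1; 0 } — -25/16
step 7: add red to get rrbrbbr; options L={ -2; -7/4; -13/8 } R={ -25/16; -3/2; -1; 0 } — -51/32
step 8: add blue to get rrbrbbrb; options L={ -2; -7/4; -13/8; -51/32 } R={ -25/16; -3/2; -1; 0 } — -101/64
step 9: add blue to get rrbrbbrbb; options L={ -2; -7/4; -13/8; -51/32; -101/64 } R={ -25/16; -3/2; -1; 0 } — -201/128
step 10: add blue to get rrbrbbrbbb; options L={ -2; -7/4; -13/8; -51/32; -101/64; -201/128 } R={ -25/16; -3/2; -1; 0 } — -401/256
step 11: add blue to get rrbrbbrbbbb; options L={ -2; -7/4; -13/8; -51/32; -101/64; -201/128; -401/256 } R={ -25/16; -3/2; -1; 0 } — -801/512
step 12: add red to get rrbrbbrbbbbr; options L={ -2; -7/4; -13/8; -51/32; -101/64; -201/128; -401/256 } R={ -801/512; -25/16; -3/2; -1; 0 } — -1603/1024
step 13: add red to get rrbrbbrbbbbrr; options L={ -2; -7/4; -13/8; -51/32; -101/64; -201/128; -401/256 } R={ -1603/1024; -801/512; -25/16; -3/2; -1; 0 } — -3207/2048
step 14: add red to get rrbrbbrbbbbrrr; options L={ -2; -7/4; -13/8; -51/32; -101/64; -201/128; -401/256 } R={ -3207/2048; -1603/1024; -801/512; -25/16; -3/2; -1; 0 } — -6415/4096
step 15: add red to get rrbrbbrbbbbrrrr; options L={ -2; -7/4; -13/8; -51/32; -101/64; -201/128; -401/256 } R={ -6415/4096; -3207/2048; -1603/1024; -801/512; -25/16; -3/2; -1; 0 } — -12831/8192

-12831/8192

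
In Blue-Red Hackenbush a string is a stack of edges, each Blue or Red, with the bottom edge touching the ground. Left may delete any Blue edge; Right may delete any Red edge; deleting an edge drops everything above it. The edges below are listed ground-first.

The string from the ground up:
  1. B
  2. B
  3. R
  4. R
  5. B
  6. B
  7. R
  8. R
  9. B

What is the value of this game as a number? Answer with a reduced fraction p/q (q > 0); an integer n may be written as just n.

179/128

Recurse on prefixes of the 9-edge string B B R R B B R R B:
B: Left { 0 }, Right {  } → simplest 1
BB: Left { 0, 1 }, Right {  } → simplest 2
BBR: Left { 0, 1 }, Right { 2 } → simplest 3/2
BBRR: Left { 0, 1 }, Right { 3/2, 2 } → simplest 5/4
BBRRB: Left { 0, 1, 5/4 }, Right { 3/2, 2 } → simplest 11/8
BBRRBB: Left { 0, 1, 5/4, 11/8 }, Right { 3/2, 2 } → simplest 23/16
BBRRBBR: Left { 0, 1, 5/4, 11/8 }, Right { 23/16, 3/2, 2 } → simplest 45/32
BBRRBBRR: Left { 0, 1, 5/4, 11/8 }, Right { 45/32, 23/16, 3/2, 2 } → simplest 89/64
BBRRBBRRB: Left { 0, 1, 5/4, 11/8, 89/64 }, Right { 45/32, 23/16, 3/2, 2 } → simplest 179/128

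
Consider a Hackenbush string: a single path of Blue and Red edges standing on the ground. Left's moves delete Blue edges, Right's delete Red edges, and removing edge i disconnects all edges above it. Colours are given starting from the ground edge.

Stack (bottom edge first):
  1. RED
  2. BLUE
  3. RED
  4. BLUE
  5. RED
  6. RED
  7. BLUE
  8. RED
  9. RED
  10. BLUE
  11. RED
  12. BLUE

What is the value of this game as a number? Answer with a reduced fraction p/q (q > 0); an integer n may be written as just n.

g(R) = { · | 0 } -> -1
g(RB) = { -1 | 0 } -> -1/2
g(RBR) = { -1 | -1/2,0 } -> -3/4
g(RBRB) = { -1,-3/4 | -1/2,0 } -> -5/8
g(RBRBR) = { -1,-3/4 | -5/8,-1/2,0 } -> -11/16
g(RBRBRR) = { -1,-3/4 | -11/16,-5/8,-1/2,0 } -> -23/32
g(RBRBRRB) = { -1,-3/4,-23/32 | -11/16,-5/8,-1/2,0 } -> -45/64
g(RBRBRRBR) = { -1,-3/4,-23/32 | -45/64,-11/16,-5/8,-1/2,0 } -> -91/128
g(RBRBRRBRR) = { -1,-3/4,-23/32 | -91/128,-45/64,-11/16,-5/8,-1/2,0 } -> -183/256
g(RBRBRRBRRB) = { -1,-3/4,-23/32,-183/256 | -91/128,-45/64,-11/16,-5/8,-1/2,0 } -> -365/512
g(RBRBRRBRRBR) = { -1,-3/4,-23/32,-183/256 | -365/512,-91/128,-45/64,-11/16,-5/8,-1/2,0 } -> -731/1024
g(RBRBRRBRRBRB) = { -1,-3/4,-23/32,-183/256,-731/1024 | -365/512,-91/128,-45/64,-11/16,-5/8,-1/2,0 } -> -1461/2048

-1461/2048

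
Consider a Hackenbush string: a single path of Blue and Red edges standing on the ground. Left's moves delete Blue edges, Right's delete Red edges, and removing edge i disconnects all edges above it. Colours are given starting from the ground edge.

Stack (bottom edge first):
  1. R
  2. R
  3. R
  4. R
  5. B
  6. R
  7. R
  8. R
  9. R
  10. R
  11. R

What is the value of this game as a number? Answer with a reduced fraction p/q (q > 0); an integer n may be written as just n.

R: Left { · }, Right { 0 } => simplest -1
RR: Left { · }, Right { -1 0 } => simplest -2
RRR: Left { · }, Right { -2 -1 0 } => simplest -3
RRRR: Left { · }, Right { -3 -2 -1 0 } => simplest -4
RRRRB: Left { -4 }, Right { -3 -2 -1 0 } => simplest -7/2
RRRRBR: Left { -4 }, Right { -7/2 -3 -2 -1 0 } => simplest -15/4
RRRRBRR: Left { -4 }, Right { -15/4 -7/2 -3 -2 -1 0 } => simplest -31/8
RRRRBRRR: Left { -4 }, Right { -31/8 -15/4 -7/2 -3 -2 -1 0 } => simplest -63/16
RRRRBRRRR: Left { -4 }, Right { -63/16 -31/8 -15/4 -7/2 -3 -2 -1 0 } => simplest -127/32
RRRRBRRRRR: Left { -4 }, Right { -127/32 -63/16 -31/8 -15/4 -7/2 -3 -2 -1 0 } => simplest -255/64
RRRRBRRRRRR: Left { -4 }, Right { -255/64 -127/32 -63/16 -31/8 -15/4 -7/2 -3 -2 -1 0 } => simplest -511/128

-511/128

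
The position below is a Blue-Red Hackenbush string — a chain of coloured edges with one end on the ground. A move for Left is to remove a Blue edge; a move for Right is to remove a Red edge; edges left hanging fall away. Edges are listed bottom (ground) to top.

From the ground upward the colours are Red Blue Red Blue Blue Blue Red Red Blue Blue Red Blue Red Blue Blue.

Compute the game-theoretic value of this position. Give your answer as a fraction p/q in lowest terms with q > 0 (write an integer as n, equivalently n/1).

-9001/16384

G_1 [R]  L=[(no moves)]  R=[0]  ⇒ -1
G_2 [RB]  L=[-1]  R=[0]  ⇒ -1/2
G_3 [RBR]  L=[-1]  R=[-1/2, 0]  ⇒ -3/4
G_4 [RBRB]  L=[-1, -3/4]  R=[-1/2, 0]  ⇒ -5/8
G_5 [RBRBB]  L=[-1, -3/4, -5/8]  R=[-1/2, 0]  ⇒ -9/16
G_6 [RBRBBB]  L=[-1, -3/4, -5/8, -9/16]  R=[-1/2, 0]  ⇒ -17/32
G_7 [RBRBBBR]  L=[-1, -3/4, -5/8, -9/16]  R=[-17/32, -1/2, 0]  ⇒ -35/64
G_8 [RBRBBBRR]  L=[-1, -3/4, -5/8, -9/16]  R=[-35/64, -17/32, -1/2, 0]  ⇒ -71/128
G_9 [RBRBBBRRB]  L=[-1, -3/4, -5/8, -9/16, -71/128]  R=[-35/64, -17/32, -1/2, 0]  ⇒ -141/256
G_10 [RBRBBBRRBB]  L=[-1, -3/4, -5/8, -9/16, -71/128, -141/256]  R=[-35/64, -17/32, -1/2, 0]  ⇒ -281/512
G_11 [RBRBBBRRBBR]  L=[-1, -3/4, -5/8, -9/16, -71/128, -141/256]  R=[-281/512, -35/64, -17/32, -1/2, 0]  ⇒ -563/1024
G_12 [RBRBBBRRBBRB]  L=[-1, -3/4, -5/8, -9/16, -71/128, -141/256, -563/1024]  R=[-281/512, -35/64, -17/32, -1/2, 0]  ⇒ -1125/2048
G_13 [RBRBBBRRBBRBR]  L=[-1, -3/4, -5/8, -9/16, -71/128, -141/256, -563/1024]  R=[-1125/2048, -281/512, -35/64, -17/32, -1/2, 0]  ⇒ -2251/4096
G_14 [RBRBBBRRBBRBRB]  L=[-1, -3/4, -5/8, -9/16, -71/128, -141/256, -563/1024, -2251/4096]  R=[-1125/2048, -281/512, -35/64, -17/32, -1/2, 0]  ⇒ -4501/8192
G_15 [RBRBBBRRBBRBRBB]  L=[-1, -3/4, -5/8, -9/16, -71/128, -141/256, -563/1024, -2251/4096, -4501/8192]  R=[-1125/2048, -281/512, -35/64, -17/32, -1/2, 0]  ⇒ -9001/16384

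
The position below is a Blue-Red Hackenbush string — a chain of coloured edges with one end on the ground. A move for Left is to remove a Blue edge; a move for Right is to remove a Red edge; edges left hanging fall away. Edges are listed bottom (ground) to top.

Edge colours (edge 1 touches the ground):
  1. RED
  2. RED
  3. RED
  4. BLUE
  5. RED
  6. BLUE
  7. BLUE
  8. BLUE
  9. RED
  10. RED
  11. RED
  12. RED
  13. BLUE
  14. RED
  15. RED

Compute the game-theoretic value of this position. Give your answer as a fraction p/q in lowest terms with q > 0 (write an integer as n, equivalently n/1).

R: Left { (no moves) }, Right { 0 } — simplest -1
RR: Left { (no moves) }, Right { -1 0 } — simplest -2
RRR: Left { (no moves) }, Right { -2 -1 0 } — simplest -3
RRRB: Left { -3 }, Right { -2 -1 0 } — simplest -5/2
RRRBR: Left { -3 }, Right { -5/2 -2 -1 0 } — simplest -11/4
RRRBRB: Left { -3 -11/4 }, Right { -5/2 -2 -1 0 } — simplest -21/8
RRRBRBB: Left { -3 -11/4 -21/8 }, Right { -5/2 -2 -1 0 } — simplest -41/16
RRRBRBBB: Left { -3 -11/4 -21/8 -41/16 }, Right { -5/2 -2 -1 0 } — simplest -81/32
RRRBRBBBR: Left { -3 -11/4 -21/8 -41/16 }, Right { -81/32 -5/2 -2 -1 0 } — simplest -163/64
RRRBRBBBRR: Left { -3 -11/4 -21/8 -41/16 }, Right { -163/64 -81/32 -5/2 -2 -1 0 } — simplest -327/128
RRRBRBBBRRR: Left { -3 -11/4 -21/8 -41/16 }, Right { -327/128 -163/64 -81/32 -5/2 -2 -1 0 } — simplest -655/256
RRRBRBBBRRRR: Left { -3 -11/4 -21/8 -41/16 }, Right { -655/256 -327/128 -163/64 -81/32 -5/2 -2 -1 0 } — simplest -1311/512
RRRBRBBBRRRRB: Left { -3 -11/4 -21/8 -41/16 -1311/512 }, Right { -655/256 -327/128 -163/64 -81/32 -5/2 -2 -1 0 } — simplest -2621/1024
RRRBRBBBRRRRBR: Left { -3 -11/4 -21/8 -41/16 -1311/512 }, Right { -2621/1024 -655/256 -327/128 -163/64 -81/32 -5/2 -2 -1 0 } — simplest -5243/2048
RRRBRBBBRRRRBRR: Left { -3 -11/4 -21/8 -41/16 -1311/512 }, Right { -5243/2048 -2621/1024 -655/256 -327/128 -163/64 -81/32 -5/2 -2 -1 0 } — simplest -10487/4096

-10487/4096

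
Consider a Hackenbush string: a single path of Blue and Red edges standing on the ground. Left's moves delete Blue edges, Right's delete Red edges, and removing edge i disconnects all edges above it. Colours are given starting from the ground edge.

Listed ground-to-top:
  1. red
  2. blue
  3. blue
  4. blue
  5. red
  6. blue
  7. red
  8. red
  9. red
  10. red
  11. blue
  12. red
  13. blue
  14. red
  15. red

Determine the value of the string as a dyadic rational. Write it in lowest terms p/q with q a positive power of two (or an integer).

Prefix values for red blue blue blue red blue red red red red blue red blue red red via {L|R} + simplicity:
r: Left { ∅ }, Right { 0 } ⇒ simplest -1
rb: Left { -1 }, Right { 0 } ⇒ simplest -1/2
rbb: Left { -1, -1/2 }, Right { 0 } ⇒ simplest -1/4
rbbb: Left { -1, -1/2, -1/4 }, Right { 0 } ⇒ simplest -1/8
rbbbr: Left { -1, -1/2, -1/4 }, Right { -1/8, 0 } ⇒ simplest -3/16
rbbbrb: Left { -1, -1/2, -1/4, -3/16 }, Right { -1/8, 0 } ⇒ simplest -5/32
rbbbrbr: Left { -1, -1/2, -1/4, -3/16 }, Right { -5/32, -1/8, 0 } ⇒ simplest -11/64
rbbbrbrr: Left { -1, -1/2, -1/4, -3/16 }, Right { -11/64, -5/32, -1/8, 0 } ⇒ simplest -23/128
rbbbrbrrr: Left { -1, -1/2, -1/4, -3/16 }, Right { -23/128, -11/64, -5/32, -1/8, 0 } ⇒ simplest -47/256
rbbbrbrrrr: Left { -1, -1/2, -1/4, -3/16 }, Right { -47/256, -23/128, -11/64, -5/32, -1/8, 0 } ⇒ simplest -95/512
rbbbrbrrrrb: Left { -1, -1/2, -1/4, -3/16, -95/512 }, Right { -47/256, -23/128, -11/64, -5/32, -1/8, 0 } ⇒ simplest -189/1024
rbbbrbrrrrbr: Left { -1, -1/2, -1/4, -3/16, -95/512 }, Right { -189/1024, -47/256, -23/128, -11/64, -5/32, -1/8, 0 } ⇒ simplest -379/2048
rbbbrbrrrrbrb: Left { -1, -1/2, -1/4, -3/16, -95/512, -379/2048 }, Right { -189/1024, -47/256, -23/128, -11/64, -5/32, -1/8, 0 } ⇒ simplest -757/4096
rbbbrbrrrrbrbr: Left { -1, -1/2, -1/4, -3/16, -95/512, -379/2048 }, Right { -757/4096, -189/1024, -47/256, -23/128, -11/64, -5/32, -1/8, 0 } ⇒ simplest -1515/8192
rbbbrbrrrrbrbrr: Left { -1, -1/2, -1/4, -3/16, -95/512, -379/2048 }, Right { -1515/8192, -757/4096, -189/1024, -47/256, -23/128, -11/64, -5/32, -1/8, 0 } ⇒ simplest -3031/16384

-3031/16384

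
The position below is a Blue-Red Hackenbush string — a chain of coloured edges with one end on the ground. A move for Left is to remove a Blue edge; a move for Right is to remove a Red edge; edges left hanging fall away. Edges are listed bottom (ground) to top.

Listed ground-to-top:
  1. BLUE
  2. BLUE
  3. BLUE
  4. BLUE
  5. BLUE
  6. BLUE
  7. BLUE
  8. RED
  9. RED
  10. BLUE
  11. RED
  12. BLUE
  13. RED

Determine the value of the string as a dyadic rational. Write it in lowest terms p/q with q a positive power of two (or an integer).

405/64

Build val(s[:k]) for k = 1..13, string s = BLUE BLUE BLUE BLUE BLUE BLUE BLUE RED RED BLUE RED BLUE RED.
val_1 [B]  L=[0]  R=[—]  → 1
val_2 [BB]  L=[0 1]  R=[—]  → 2
val_3 [BBB]  L=[0 1 2]  R=[—]  → 3
val_4 [BBBB]  L=[0 1 2 3]  R=[—]  → 4
val_5 [BBBBB]  L=[0 1 2 3 4]  R=[—]  → 5
val_6 [BBBBBB]  L=[0 1 2 3 4 5]  R=[—]  → 6
val_7 [BBBBBBB]  L=[0 1 2 3 4 5 6]  R=[—]  → 7
val_8 [BBBBBBBR]  L=[0 1 2 3 4 5 6]  R=[7]  → 13/2
val_9 [BBBBBBBRR]  L=[0 1 2 3 4 5 6]  R=[13/2 7]  → 25/4
val_10 [BBBBBBBRRB]  L=[0 1 2 3 4 5 6 25/4]  R=[13/2 7]  → 51/8
val_11 [BBBBBBBRRBR]  L=[0 1 2 3 4 5 6 25/4]  R=[51/8 13/2 7]  → 101/16
val_12 [BBBBBBBRRBRB]  L=[0 1 2 3 4 5 6 25/4 101/16]  R=[51/8 13/2 7]  → 203/32
val_13 [BBBBBBBRRBRBR]  L=[0 1 2 3 4 5 6 25/4 101/16]  R=[203/32 51/8 13/2 7]  → 405/64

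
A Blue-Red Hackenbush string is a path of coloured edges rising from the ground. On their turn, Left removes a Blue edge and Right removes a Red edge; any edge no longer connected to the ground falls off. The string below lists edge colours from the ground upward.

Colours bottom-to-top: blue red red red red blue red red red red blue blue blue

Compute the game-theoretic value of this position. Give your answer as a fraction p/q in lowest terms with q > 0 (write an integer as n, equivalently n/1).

271/4096

step 1: add blue to get b; options L={ 0 } R={ ∅ } — 1
step 2: add red to get br; options L={ 0 } R={ 1 } — 1/2
step 3: add red to get brr; options L={ 0 } R={ 1/2,1 } — 1/4
step 4: add red to get brrr; options L={ 0 } R={ 1/4,1/2,1 } — 1/8
step 5: add red to get brrrr; options L={ 0 } R={ 1/8,1/4,1/2,1 } — 1/16
step 6: add blue to get brrrrb; options L={ 0,1/16 } R={ 1/8,1/4,1/2,1 } — 3/32
step 7: add red to get brrrrbr; options L={ 0,1/16 } R={ 3/32,1/8,1/4,1/2,1 } — 5/64
step 8: add red to get brrrrbrr; options L={ 0,1/16 } R={ 5/64,3/32,1/8,1/4,1/2,1 } — 9/128
step 9: add red to get brrrrbrrr; options L={ 0,1/16 } R={ 9/128,5/64,3/32,1/8,1/4,1/2,1 } — 17/256
step 10: add red to get brrrrbrrrr; options L={ 0,1/16 } R={ 17/256,9/128,5/64,3/32,1/8,1/4,1/2,1 } — 33/512
step 11: add blue to get brrrrbrrrrb; options L={ 0,1/16,33/512 } R={ 17/256,9/128,5/64,3/32,1/8,1/4,1/2,1 } — 67/1024
step 12: add blue to get brrrrbrrrrbb; options L={ 0,1/16,33/512,67/1024 } R={ 17/256,9/128,5/64,3/32,1/8,1/4,1/2,1 } — 135/2048
step 13: add blue to get brrrrbrrrrbbb; options L={ 0,1/16,33/512,67/1024,135/2048 } R={ 17/256,9/128,5/64,3/32,1/8,1/4,1/2,1 } — 271/4096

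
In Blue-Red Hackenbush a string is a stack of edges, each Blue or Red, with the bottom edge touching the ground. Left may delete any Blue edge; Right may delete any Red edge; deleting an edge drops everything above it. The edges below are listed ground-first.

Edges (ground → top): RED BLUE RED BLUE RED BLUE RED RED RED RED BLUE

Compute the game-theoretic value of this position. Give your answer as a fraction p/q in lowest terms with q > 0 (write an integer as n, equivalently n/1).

-701/1024

step 1: add RED to get R; options L={ (no moves) } R={ 0 } ⇒ -1
step 2: add BLUE to get RB; options L={ -1 } R={ 0 } ⇒ -1/2
step 3: add RED to get RBR; options L={ -1 } R={ -1/2, 0 } ⇒ -3/4
step 4: add BLUE to get RBRB; options L={ -1, -3/4 } R={ -1/2, 0 } ⇒ -5/8
step 5: add RED to get RBRBR; options L={ -1, -3/4 } R={ -5/8, -1/2, 0 } ⇒ -11/16
step 6: add BLUE to get RBRBRB; options L={ -1, -3/4, -11/16 } R={ -5/8, -1/2, 0 } ⇒ -21/32
step 7: add RED to get RBRBRBR; options L={ -1, -3/4, -11/16 } R={ -21/32, -5/8, -1/2, 0 } ⇒ -43/64
step 8: add RED to get RBRBRBRR; options L={ -1, -3/4, -11/16 } R={ -43/64, -21/32, -5/8, -1/2, 0 } ⇒ -87/128
step 9: add RED to get RBRBRBRRR; options L={ -1, -3/4, -11/16 } R={ -87/128, -43/64, -21/32, -5/8, -1/2, 0 } ⇒ -175/256
step 10: add RED to get RBRBRBRRRR; options L={ -1, -3/4, -11/16 } R={ -175/256, -87/128, -43/64, -21/32, -5/8, -1/2, 0 } ⇒ -351/512
step 11: add BLUE to get RBRBRBRRRRB; options L={ -1, -3/4, -11/16, -351/512 } R={ -175/256, -87/128, -43/64, -21/32, -5/8, -1/2, 0 } ⇒ -701/1024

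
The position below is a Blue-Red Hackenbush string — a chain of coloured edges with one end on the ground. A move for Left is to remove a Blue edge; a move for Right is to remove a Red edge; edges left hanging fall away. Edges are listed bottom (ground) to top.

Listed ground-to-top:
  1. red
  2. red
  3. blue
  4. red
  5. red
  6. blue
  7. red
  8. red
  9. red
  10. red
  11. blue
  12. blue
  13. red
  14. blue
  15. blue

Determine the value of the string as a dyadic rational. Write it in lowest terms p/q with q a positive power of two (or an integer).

-15305/8192

Recurse on prefixes of the 15-edge string red red blue red red blue red red red red blue blue red blue blue:
r: Left { none }, Right { 0 } — simplest -1
rr: Left { none }, Right { -1, 0 } — simplest -2
rrb: Left { -2 }, Right { -1, 0 } — simplest -3/2
rrbr: Left { -2 }, Right { -3/2, -1, 0 } — simplest -7/4
rrbrr: Left { -2 }, Right { -7/4, -3/2, -1, 0 } — simplest -15/8
rrbrrb: Left { -2, -15/8 }, Right { -7/4, -3/2, -1, 0 } — simplest -29/16
rrbrrbr: Left { -2, -15/8 }, Right { -29/16, -7/4, -3/2, -1, 0 } — simplest -59/32
rrbrrbrr: Left { -2, -15/8 }, Right { -59/32, -29/16, -7/4, -3/2, -1, 0 } — simplest -119/64
rrbrrbrrr: Left { -2, -15/8 }, Right { -119/64, -59/32, -29/16, -7/4, -3/2, -1, 0 } — simplest -239/128
rrbrrbrrrr: Left { -2, -15/8 }, Right { -239/128, -119/64, -59/32, -29/16, -7/4, -3/2, -1, 0 } — simplest -479/256
rrbrrbrrrrb: Left { -2, -15/8, -479/256 }, Right { -239/128, -119/64, -59/32, -29/16, -7/4, -3/2, -1, 0 } — simplest -957/512
rrbrrbrrrrbb: Left { -2, -15/8, -479/256, -957/512 }, Right { -239/128, -119/64, -59/32, -29/16, -7/4, -3/2, -1, 0 } — simplest -1913/1024
rrbrrbrrrrbbr: Left { -2, -15/8, -479/256, -957/512 }, Right { -1913/1024, -239/128, -119/64, -59/32, -29/16, -7/4, -3/2, -1, 0 } — simplest -3827/2048
rrbrrbrrrrbbrb: Left { -2, -15/8, -479/256, -957/512, -3827/2048 }, Right { -1913/1024, -239/128, -119/64, -59/32, -29/16, -7/4, -3/2, -1, 0 } — simplest -7653/4096
rrbrrbrrrrbbrbb: Left { -2, -15/8, -479/256, -957/512, -3827/2048, -7653/4096 }, Right { -1913/1024, -239/128, -119/64, -59/32, -29/16, -7/4, -3/2, -1, 0 } — simplest -15305/8192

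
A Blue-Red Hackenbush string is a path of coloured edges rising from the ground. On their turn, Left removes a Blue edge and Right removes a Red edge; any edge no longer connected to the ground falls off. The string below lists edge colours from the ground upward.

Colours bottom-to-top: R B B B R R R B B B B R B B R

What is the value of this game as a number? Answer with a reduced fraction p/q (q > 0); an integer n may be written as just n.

-3603/16384

g(R) = { none | 0 } gives -1
g(RB) = { -1 | 0 } gives -1/2
g(RBB) = { -1, -1/2 | 0 } gives -1/4
g(RBBB) = { -1, -1/2, -1/4 | 0 } gives -1/8
g(RBBBR) = { -1, -1/2, -1/4 | -1/8, 0 } gives -3/16
g(RBBBRR) = { -1, -1/2, -1/4 | -3/16, -1/8, 0 } gives -7/32
g(RBBBRRR) = { -1, -1/2, -1/4 | -7/32, -3/16, -1/8, 0 } gives -15/64
g(RBBBRRRB) = { -1, -1/2, -1/4, -15/64 | -7/32, -3/16, -1/8, 0 } gives -29/128
g(RBBBRRRBB) = { -1, -1/2, -1/4, -15/64, -29/128 | -7/32, -3/16, -1/8, 0 } gives -57/256
g(RBBBRRRBBB) = { -1, -1/2, -1/4, -15/64, -29/128, -57/256 | -7/32, -3/16, -1/8, 0 } gives -113/512
g(RBBBRRRBBBB) = { -1, -1/2, -1/4, -15/64, -29/128, -57/256, -113/512 | -7/32, -3/16, -1/8, 0 } gives -225/1024
g(RBBBRRRBBBBR) = { -1, -1/2, -1/4, -15/64, -29/128, -57/256, -113/512 | -225/1024, -7/32, -3/16, -1/8, 0 } gives -451/2048
g(RBBBRRRBBBBRB) = { -1, -1/2, -1/4, -15/64, -29/128, -57/256, -113/512, -451/2048 | -225/1024, -7/32, -3/16, -1/8, 0 } gives -901/4096
g(RBBBRRRBBBBRBB) = { -1, -1/2, -1/4, -15/64, -29/128, -57/256, -113/512, -451/2048, -901/4096 | -225/1024, -7/32, -3/16, -1/8, 0 } gives -1801/8192
g(RBBBRRRBBBBRBBR) = { -1, -1/2, -1/4, -15/64, -29/128, -57/256, -113/512, -451/2048, -901/4096 | -1801/8192, -225/1024, -7/32, -3/16, -1/8, 0 } gives -3603/16384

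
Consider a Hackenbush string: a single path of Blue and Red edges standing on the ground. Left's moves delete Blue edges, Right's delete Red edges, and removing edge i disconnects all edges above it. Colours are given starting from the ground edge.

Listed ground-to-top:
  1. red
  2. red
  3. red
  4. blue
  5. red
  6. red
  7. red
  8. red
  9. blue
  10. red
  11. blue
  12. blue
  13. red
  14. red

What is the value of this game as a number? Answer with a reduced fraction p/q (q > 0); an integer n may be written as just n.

edge 1 of 14 (red): { ∅ | 0 } — -1
edge 2 of 14 (red): { ∅ | -1,0 } — -2
edge 3 of 14 (red): { ∅ | -2,-1,0 } — -3
edge 4 of 14 (blue): { -3 | -2,-1,0 } — -5/2
edge 5 of 14 (red): { -3 | -5/2,-2,-1,0 } — -11/4
edge 6 of 14 (red): { -3 | -11/4,-5/2,-2,-1,0 } — -23/8
edge 7 of 14 (red): { -3 | -23/8,-11/4,-5/2,-2,-1,0 } — -47/16
edge 8 of 14 (red): { -3 | -47/16,-23/8,-11/4,-5/2,-2,-1,0 } — -95/32
edge 9 of 14 (blue): { -3,-95/32 | -47/16,-23/8,-11/4,-5/2,-2,-1,0 } — -189/64
edge 10 of 14 (red): { -3,-95/32 | -189/64,-47/16,-23/8,-11/4,-5/2,-2,-1,0 } — -379/128
edge 11 of 14 (blue): { -3,-95/32,-379/128 | -189/64,-47/16,-23/8,-11/4,-5/2,-2,-1,0 } — -757/256
edge 12 of 14 (blue): { -3,-95/32,-379/128,-757/256 | -189/64,-47/16,-23/8,-11/4,-5/2,-2,-1,0 } — -1513/512
edge 13 of 14 (red): { -3,-95/32,-379/128,-757/256 | -1513/512,-189/64,-47/16,-23/8,-11/4,-5/2,-2,-1,0 } — -3027/1024
edge 14 of 14 (red): { -3,-95/32,-379/128,-757/256 | -3027/1024,-1513/512,-189/64,-47/16,-23/8,-11/4,-5/2,-2,-1,0 } — -6055/2048

-6055/2048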